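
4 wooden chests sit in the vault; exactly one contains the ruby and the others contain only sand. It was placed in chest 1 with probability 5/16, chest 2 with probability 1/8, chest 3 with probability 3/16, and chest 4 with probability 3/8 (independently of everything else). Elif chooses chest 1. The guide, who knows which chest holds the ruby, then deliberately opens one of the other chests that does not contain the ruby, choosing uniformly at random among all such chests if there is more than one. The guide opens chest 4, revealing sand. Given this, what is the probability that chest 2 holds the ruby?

Apply Bayes' rule, conditioning on where the ruby actually is.
If it is in chest 1 (prior 5/16): the guide has 3 equally likely choices, so probability 1/3; weight (5/16)·(1/3) = 5/48.
If it is in chest 2 (prior 1/8): the guide has 2 equally likely choices, so probability 1/2; weight (1/8)·(1/2) = 1/16.
If it is in chest 3 (prior 3/16): the guide has 2 equally likely choices, so probability 1/2; weight (3/16)·(1/2) = 3/32.
If it is in chest 4 (prior 3/8): the guide opened chest 4, so this case is ruled out; weight (3/8)·0 = 0.
The weights sum to 25/96.
So P(the ruby in chest 2 | the guide opened chest 4) = (1/16) / (25/96) = 6/25.

6/25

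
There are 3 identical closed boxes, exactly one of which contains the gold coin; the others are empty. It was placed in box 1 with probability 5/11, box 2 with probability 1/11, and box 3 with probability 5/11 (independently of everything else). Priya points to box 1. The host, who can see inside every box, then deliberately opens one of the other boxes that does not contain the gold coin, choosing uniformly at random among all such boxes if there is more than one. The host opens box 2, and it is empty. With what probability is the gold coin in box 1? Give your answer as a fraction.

1/3

Consider each possible location of the gold coin in turn.
If it is in box 1 (prior 5/11): the host has 2 equally likely choices, so probability 1/2; weight (5/11)·(1/2) = 5/22.
If it is in box 2 (prior 1/11): the host opened box 2, so this case is ruled out; weight (1/11)·0 = 0.
If it is in box 3 (prior 5/11): the host has no choice, probability 1; weight (5/11)·1 = 5/11.
The weights sum to 15/22.
So P(the gold coin in box 1 | the host opened box 2) = (5/22) / (15/22) = 1/3.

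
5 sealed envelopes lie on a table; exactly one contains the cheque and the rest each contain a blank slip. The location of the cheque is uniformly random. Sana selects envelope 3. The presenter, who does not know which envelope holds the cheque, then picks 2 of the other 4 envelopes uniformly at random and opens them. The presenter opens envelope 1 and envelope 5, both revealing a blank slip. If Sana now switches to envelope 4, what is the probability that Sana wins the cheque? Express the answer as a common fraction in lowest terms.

1/3

Condition on the true location of the cheque.
If it is in either of envelopes 1 and 5 (prior 1/5 each): that envelope was opened and seen not to hold the prize — ruled out; weight (1/5)·0 = 0 each.
If it is in any of envelopes 2, 3, and 4 (prior 1/5 each): the presenter picks exactly this set with probability 1/6 regardless, and none is the prize; weight (1/5)·(1/6) = 1/30 each.
The weights sum to 1/10.
So P(the cheque in envelope 4 | the presenter opened envelope 1 and envelope 5) = (1/30) / (1/10) = 1/3.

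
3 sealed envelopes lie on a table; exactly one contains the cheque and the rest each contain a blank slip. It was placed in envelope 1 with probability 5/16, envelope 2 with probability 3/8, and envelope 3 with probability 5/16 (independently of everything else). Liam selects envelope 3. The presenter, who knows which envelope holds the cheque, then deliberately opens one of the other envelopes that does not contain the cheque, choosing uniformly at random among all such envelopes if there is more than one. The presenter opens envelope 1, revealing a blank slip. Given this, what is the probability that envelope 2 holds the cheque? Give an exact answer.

Condition on the true location of the cheque.
If it is in envelope 1 (prior 5/16): the presenter opened envelope 1, so this case is ruled out; weight (5/16)·0 = 0.
If it is in envelope 2 (prior 3/8): the presenter has no choice, probability 1; weight (3/8)·1 = 3/8.
If it is in envelope 3 (prior 5/16): the presenter has 2 equally likely choices, so probability 1/2; weight (5/16)·(1/2) = 5/32.
The weights sum to 17/32.
So P(the cheque in envelope 2 | the presenter opened envelope 1) = (3/8) / (17/32) = 12/17.

12/17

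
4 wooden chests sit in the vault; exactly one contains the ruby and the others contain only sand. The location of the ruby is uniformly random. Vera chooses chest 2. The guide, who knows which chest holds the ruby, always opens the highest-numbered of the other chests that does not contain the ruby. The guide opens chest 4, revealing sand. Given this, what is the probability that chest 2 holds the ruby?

Condition on the true location of the ruby.
If it is in any of chests 1, 2, and 3 (prior 1/4 each): chest 4 is the highest-numbered option available, probability 1; weight (1/4)·1 = 1/4 each.
If it is in chest 4 (prior 1/4): the guide opened chest 4, so this case is ruled out; weight (1/4)·0 = 0.
The weights sum to 3/4.
So P(the ruby in chest 2 | the guide opened chest 4) = (1/4) / (3/4) = 1/3.

1/3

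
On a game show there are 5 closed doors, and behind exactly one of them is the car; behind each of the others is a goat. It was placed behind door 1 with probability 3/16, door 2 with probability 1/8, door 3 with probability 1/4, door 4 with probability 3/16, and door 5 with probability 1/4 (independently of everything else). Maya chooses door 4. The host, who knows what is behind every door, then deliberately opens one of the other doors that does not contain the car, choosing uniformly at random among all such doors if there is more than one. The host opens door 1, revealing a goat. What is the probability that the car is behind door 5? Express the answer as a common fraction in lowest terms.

Condition on the true location of the car.
If it is behind door 1 (prior 3/16): the host opened door 1, so this case is ruled out; weight (3/16)·0 = 0.
If it is behind door 2 (prior 1/8): the host has 3 equally likely choices, so probability 1/3; weight (1/8)·(1/3) = 1/24.
If it is behind either of doors 3 and 5 (prior 1/4 each): the host has 3 equally likely choices, so probability 1/3; weight (1/4)·(1/3) = 1/12 each.
If it is behind door 4 (prior 3/16): the host has 4 equally likely choices, so probability 1/4; weight (3/16)·(1/4) = 3/64.
The weights sum to 49/192.
So P(the car behind door 5 | the host opened door 1) = (1/12) / (49/192) = 16/49.

16/49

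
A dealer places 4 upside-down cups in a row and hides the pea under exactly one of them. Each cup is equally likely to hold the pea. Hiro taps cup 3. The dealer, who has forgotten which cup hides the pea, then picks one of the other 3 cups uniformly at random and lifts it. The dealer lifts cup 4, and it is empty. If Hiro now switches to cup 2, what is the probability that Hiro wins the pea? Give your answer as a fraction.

1/3

Apply Bayes' rule, conditioning on where the pea actually is.
If it is under any of cups 1, 2, and 3 (prior 1/4 each): the dealer picks cup 4 with probability 1/3 regardless, and it is not the prize; weight (1/4)·(1/3) = 1/12 each.
If it is under cup 4 (prior 1/4): the dealer opened cup 4, so this case is ruled out; weight (1/4)·0 = 0.
The weights sum to 1/4.
So P(the pea under cup 2 | the dealer opened cup 4) = (1/12) / (1/4) = 1/3.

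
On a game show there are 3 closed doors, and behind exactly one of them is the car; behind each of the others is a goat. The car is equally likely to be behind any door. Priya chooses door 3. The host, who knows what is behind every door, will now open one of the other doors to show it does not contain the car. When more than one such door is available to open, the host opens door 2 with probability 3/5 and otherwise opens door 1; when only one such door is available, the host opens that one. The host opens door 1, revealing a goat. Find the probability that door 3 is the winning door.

Consider each possible location of the car in turn.
If it is behind door 1 (prior 1/3): the host opened door 1, so this case is ruled out; weight (1/3)·0 = 0.
If it is behind door 2 (prior 1/3): only door 1 is available, probability 1; weight (1/3)·1 = 1/3.
If it is behind door 3 (prior 1/3): door 2 is available but not opened, probability 2/5; weight (1/3)·(2/5) = 2/15.
The weights sum to 7/15.
So P(the car behind door 3 | the host opened door 1) = (2/15) / (7/15) = 2/7.

2/7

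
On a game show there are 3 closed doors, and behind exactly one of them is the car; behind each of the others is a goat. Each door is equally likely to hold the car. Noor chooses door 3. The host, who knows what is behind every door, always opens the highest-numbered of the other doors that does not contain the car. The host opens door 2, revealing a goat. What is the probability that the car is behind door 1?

Consider each possible location of the car in turn.
If it is behind either of doors 1 and 3 (prior 1/3 each): door 2 is the highest-numbered option available, probability 1; weight (1/3)·1 = 1/3 each.
If it is behind door 2 (prior 1/3): the host opened door 2, so this case is ruled out; weight (1/3)·0 = 0.
The weights sum to 2/3.
So P(the car behind door 1 | the host opened door 2) = (1/3) / (2/3) = 1/2.

1/2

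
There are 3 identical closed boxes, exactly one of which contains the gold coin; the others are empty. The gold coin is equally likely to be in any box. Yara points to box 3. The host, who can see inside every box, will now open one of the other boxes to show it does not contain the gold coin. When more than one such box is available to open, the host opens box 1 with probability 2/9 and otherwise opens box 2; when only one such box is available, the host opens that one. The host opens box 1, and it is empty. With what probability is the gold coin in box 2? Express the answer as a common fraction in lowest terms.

9/11

Apply Bayes' rule, conditioning on where the gold coin actually is.
If it is in box 1 (prior 1/3): the host opened box 1, so this case is ruled out; weight (1/3)·0 = 0.
If it is in box 2 (prior 1/3): only box 1 is available, probability 1; weight (1/3)·1 = 1/3.
If it is in box 3 (prior 1/3): box 1 is available, opened with probability 2/9; weight (1/3)·(2/9) = 2/27.
The weights sum to 11/27.
So P(the gold coin in box 2 | the host opened box 1) = (1/3) / (11/27) = 9/11.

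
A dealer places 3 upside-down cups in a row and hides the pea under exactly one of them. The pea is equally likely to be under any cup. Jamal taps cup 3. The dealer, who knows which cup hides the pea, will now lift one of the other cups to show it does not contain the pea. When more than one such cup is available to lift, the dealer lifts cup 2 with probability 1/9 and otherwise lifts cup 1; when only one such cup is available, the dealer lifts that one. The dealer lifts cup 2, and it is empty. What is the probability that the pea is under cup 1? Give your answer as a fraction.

9/10

Condition on the true location of the pea.
If it is under cup 1 (prior 1/3): only cup 2 is available, probability 1; weight (1/3)·1 = 1/3.
If it is under cup 2 (prior 1/3): the dealer opened cup 2, so this case is ruled out; weight (1/3)·0 = 0.
If it is under cup 3 (prior 1/3): cup 2 is available, opened with probability 1/9; weight (1/3)·(1/9) = 1/27.
The weights sum to 10/27.
So P(the pea under cup 1 | the dealer opened cup 2) = (1/3) / (10/27) = 9/10.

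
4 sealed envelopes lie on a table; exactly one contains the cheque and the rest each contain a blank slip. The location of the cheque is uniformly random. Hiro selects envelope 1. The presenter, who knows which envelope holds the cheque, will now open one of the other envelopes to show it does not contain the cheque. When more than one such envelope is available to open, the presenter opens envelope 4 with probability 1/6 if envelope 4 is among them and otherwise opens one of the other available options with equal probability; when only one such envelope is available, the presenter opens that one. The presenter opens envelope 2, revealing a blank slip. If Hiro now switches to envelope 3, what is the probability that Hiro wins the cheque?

Condition on the true location of the cheque.
If it is in envelope 1 (prior 1/4): envelope 4 is available but not opened; envelope 2 gets probability (1 − 1/6)/2 = 5/12; weight (1/4)·(5/12) = 5/48.
If it is in envelope 2 (prior 1/4): the presenter opened envelope 2, so this case is ruled out; weight (1/4)·0 = 0.
If it is in envelope 3 (prior 1/4): envelope 4 is available but not opened, probability 5/6; weight (1/4)·(5/6) = 5/24.
If it is in envelope 4 (prior 1/4): envelope 4 holds the prize so is unavailable; the presenter chooses uniformly among the 2 others, probability 1/2; weight (1/4)·(1/2) = 1/8.
The weights sum to 7/16.
So P(the cheque in envelope 3 | the presenter opened envelope 2) = (5/24) / (7/16) = 10/21.

10/21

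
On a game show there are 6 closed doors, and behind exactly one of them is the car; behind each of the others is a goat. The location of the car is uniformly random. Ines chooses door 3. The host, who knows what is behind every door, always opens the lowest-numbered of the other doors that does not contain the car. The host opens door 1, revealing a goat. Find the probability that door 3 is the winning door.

Apply Bayes' rule, conditioning on where the car actually is.
If it is behind door 1 (prior 1/6): the host opened door 1, so this case is ruled out; weight (1/6)·0 = 0.
If it is behind any of doors 2, 3, 4, 5, and 6 (prior 1/6 each): door 1 is the lowest-numbered option available, probability 1; weight (1/6)·1 = 1/6 each.
The weights sum to 5/6.
So P(the car behind door 3 | the host opened door 1) = (1/6) / (5/6) = 1/5.

1/5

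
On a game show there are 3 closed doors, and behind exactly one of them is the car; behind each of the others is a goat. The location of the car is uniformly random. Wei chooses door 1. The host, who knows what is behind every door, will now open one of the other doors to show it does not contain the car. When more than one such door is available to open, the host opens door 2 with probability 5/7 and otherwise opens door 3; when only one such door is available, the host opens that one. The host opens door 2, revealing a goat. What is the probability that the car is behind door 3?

Apply Bayes' rule, conditioning on where the car actually is.
If it is behind door 1 (prior 1/3): door 2 is available, opened with probability 5/7; weight (1/3)·(5/7) = 5/21.
If it is behind door 2 (prior 1/3): the host opened door 2, so this case is ruled out; weight (1/3)·0 = 0.
If it is behind door 3 (prior 1/3): only door 2 is available, probability 1; weight (1/3)·1 = 1/3.
The weights sum to 4/7.
So P(the car behind door 3 | the host opened door 2) = (1/3) / (4/7) = 7/12.

7/12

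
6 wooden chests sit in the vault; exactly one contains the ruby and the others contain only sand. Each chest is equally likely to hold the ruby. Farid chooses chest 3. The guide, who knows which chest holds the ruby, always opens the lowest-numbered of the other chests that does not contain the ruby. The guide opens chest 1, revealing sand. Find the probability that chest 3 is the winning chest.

1/5

Condition on the true location of the ruby.
If it is in chest 1 (prior 1/6): the guide opened chest 1, so this case is ruled out; weight (1/6)·0 = 0.
If it is in any of chests 2, 3, 4, 5, and 6 (prior 1/6 each): chest 1 is the lowest-numbered option available, probability 1; weight (1/6)·1 = 1/6 each.
The weights sum to 5/6.
So P(the ruby in chest 3 | the guide opened chest 1) = (1/6) / (5/6) = 1/5.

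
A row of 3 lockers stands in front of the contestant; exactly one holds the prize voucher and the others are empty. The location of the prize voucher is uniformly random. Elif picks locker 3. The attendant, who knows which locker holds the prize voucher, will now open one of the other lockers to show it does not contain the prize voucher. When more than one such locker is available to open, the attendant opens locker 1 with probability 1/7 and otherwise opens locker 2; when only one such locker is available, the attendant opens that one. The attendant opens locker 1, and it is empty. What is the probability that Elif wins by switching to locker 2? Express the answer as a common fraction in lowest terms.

7/8

Apply Bayes' rule, conditioning on where the prize voucher actually is.
If it is in locker 1 (prior 1/3): the attendant opened locker 1, so this case is ruled out; weight (1/3)·0 = 0.
If it is in locker 2 (prior 1/3): only locker 1 is available, probability 1; weight (1/3)·1 = 1/3.
If it is in locker 3 (prior 1/3): locker 1 is available, opened with probability 1/7; weight (1/3)·(1/7) = 1/21.
The weights sum to 8/21.
So P(the prize voucher in locker 2 | the attendant opened locker 1) = (1/3) / (8/21) = 7/8.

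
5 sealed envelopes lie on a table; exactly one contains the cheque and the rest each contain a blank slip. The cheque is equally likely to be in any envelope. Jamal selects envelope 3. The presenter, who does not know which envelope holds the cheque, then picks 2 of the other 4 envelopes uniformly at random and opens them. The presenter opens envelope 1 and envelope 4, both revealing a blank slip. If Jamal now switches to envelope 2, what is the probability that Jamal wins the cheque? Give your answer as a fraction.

1/3

Consider each possible location of the cheque in turn.
If it is in either of envelopes 1 and 4 (prior 1/5 each): that envelope was opened and seen not to hold the prize — ruled out; weight (1/5)·0 = 0 each.
If it is in any of envelopes 2, 3, and 5 (prior 1/5 each): the presenter picks exactly this set with probability 1/6 regardless, and none is the prize; weight (1/5)·(1/6) = 1/30 each.
The weights sum to 1/10.
So P(the cheque in envelope 2 | the presenter opened envelope 1 and envelope 4) = (1/30) / (1/10) = 1/3.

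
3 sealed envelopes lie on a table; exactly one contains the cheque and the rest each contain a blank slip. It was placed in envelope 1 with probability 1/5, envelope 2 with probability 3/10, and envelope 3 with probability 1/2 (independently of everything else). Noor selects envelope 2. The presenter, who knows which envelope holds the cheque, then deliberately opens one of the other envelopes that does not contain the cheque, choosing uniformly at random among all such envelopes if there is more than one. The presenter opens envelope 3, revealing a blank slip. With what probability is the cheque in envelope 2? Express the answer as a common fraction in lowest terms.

Consider each possible location of the cheque in turn.
If it is in envelope 1 (prior 1/5): the presenter has no choice, probability 1; weight (1/5)·1 = 1/5.
If it is in envelope 2 (prior 3/10): the presenter has 2 equally likely choices, so probability 1/2; weight (3/10)·(1/2) = 3/20.
If it is in envelope 3 (prior 1/2): the presenter opened envelope 3, so this case is ruled out; weight (1/2)·0 = 0.
The weights sum to 7/20.
So P(the cheque in envelope 2 | the presenter opened envelope 3) = (3/20) / (7/20) = 3/7.

3/7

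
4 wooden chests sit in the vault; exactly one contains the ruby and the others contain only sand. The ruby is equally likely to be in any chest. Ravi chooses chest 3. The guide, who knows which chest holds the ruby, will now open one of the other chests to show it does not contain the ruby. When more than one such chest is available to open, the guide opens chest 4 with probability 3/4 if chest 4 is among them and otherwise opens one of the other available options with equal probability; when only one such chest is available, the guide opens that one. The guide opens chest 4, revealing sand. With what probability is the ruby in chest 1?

Condition on the true location of the ruby.
If it is in any of chests 1, 2, and 3 (prior 1/4 each): chest 4 is available, opened with probability 3/4; weight (1/4)·(3/4) = 3/16 each.
If it is in chest 4 (prior 1/4): the guide opened chest 4, so this case is ruled out; weight (1/4)·0 = 0.
The weights sum to 9/16.
So P(the ruby in chest 1 | the guide opened chest 4) = (3/16) / (9/16) = 1/3.

1/3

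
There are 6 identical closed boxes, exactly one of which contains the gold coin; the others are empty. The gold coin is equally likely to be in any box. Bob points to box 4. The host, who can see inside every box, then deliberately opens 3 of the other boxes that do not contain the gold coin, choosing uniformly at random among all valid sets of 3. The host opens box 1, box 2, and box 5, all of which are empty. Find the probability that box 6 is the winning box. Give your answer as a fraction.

5/12

Consider each possible location of the gold coin in turn.
If it is in any of boxes 1, 2, and 5 (prior 1/6 each): that box was opened and seen not to hold the prize — ruled out; weight (1/6)·0 = 0 each.
If it is in either of boxes 3 and 6 (prior 1/6 each): the host has 4 equally likely choices, so probability 1/4; weight (1/6)·(1/4) = 1/24 each.
If it is in box 4 (prior 1/6): the host has 10 equally likely choices, so probability 1/10; weight (1/6)·(1/10) = 1/60.
The weights sum to 1/10.
So P(the gold coin in box 6 | the host opened box 1, box 2, and box 5) = (1/24) / (1/10) = 5/12.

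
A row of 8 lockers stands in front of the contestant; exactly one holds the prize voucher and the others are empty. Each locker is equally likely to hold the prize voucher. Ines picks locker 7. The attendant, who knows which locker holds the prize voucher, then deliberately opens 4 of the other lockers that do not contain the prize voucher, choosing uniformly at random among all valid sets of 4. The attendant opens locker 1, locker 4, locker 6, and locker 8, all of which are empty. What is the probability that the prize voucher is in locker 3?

Consider each possible location of the prize voucher in turn.
If it is in any of lockers 1, 4, 6, and 8 (prior 1/8 each): that locker was opened and seen not to hold the prize — ruled out; weight (1/8)·0 = 0 each.
If it is in any of lockers 2, 3, and 5 (prior 1/8 each): the attendant has 15 equally likely choices, so probability 1/15; weight (1/8)·(1/15) = 1/120 each.
If it is in locker 7 (prior 1/8): the attendant has 35 equally likely choices, so probability 1/35; weight (1/8)·(1/35) = 1/280.
The weights sum to 1/35.
So P(the prize voucher in locker 3 | the attendant opened locker 1, locker 4, locker 6, and locker 8) = (1/120) / (1/35) = 7/24.

7/24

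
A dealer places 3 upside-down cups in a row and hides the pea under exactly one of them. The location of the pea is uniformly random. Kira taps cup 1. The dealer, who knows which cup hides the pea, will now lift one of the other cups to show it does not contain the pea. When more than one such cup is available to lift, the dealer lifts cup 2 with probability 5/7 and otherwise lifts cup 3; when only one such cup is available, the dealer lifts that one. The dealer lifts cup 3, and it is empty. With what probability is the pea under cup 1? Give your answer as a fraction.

Condition on the true location of the pea.
If it is under cup 1 (prior 1/3): cup 2 is available but not opened, probability 2/7; weight (1/3)·(2/7) = 2/21.
If it is under cup 2 (prior 1/3): only cup 3 is available, probability 1; weight (1/3)·1 = 1/3.
If it is under cup 3 (prior 1/3): the dealer opened cup 3, so this case is ruled out; weight (1/3)·0 = 0.
The weights sum to 3/7.
So P(the pea under cup 1 | the dealer opened cup 3) = (2/21) / (3/7) = 2/9.

2/9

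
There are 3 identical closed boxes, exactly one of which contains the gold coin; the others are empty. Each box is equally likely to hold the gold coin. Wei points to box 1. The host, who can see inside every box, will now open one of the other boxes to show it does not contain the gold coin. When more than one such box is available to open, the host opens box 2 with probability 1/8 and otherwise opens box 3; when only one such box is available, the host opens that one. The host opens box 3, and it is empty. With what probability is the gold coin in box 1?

7/15

Condition on the true location of the gold coin.
If it is in box 1 (prior 1/3): box 2 is available but not opened, probability 7/8; weight (1/3)·(7/8) = 7/24.
If it is in box 2 (prior 1/3): only box 3 is available, probability 1; weight (1/3)·1 = 1/3.
If it is in box 3 (prior 1/3): the host opened box 3, so this case is ruled out; weight (1/3)·0 = 0.
The weights sum to 5/8.
So P(the gold coin in box 1 | the host opened box 3) = (7/24) / (5/8) = 7/15.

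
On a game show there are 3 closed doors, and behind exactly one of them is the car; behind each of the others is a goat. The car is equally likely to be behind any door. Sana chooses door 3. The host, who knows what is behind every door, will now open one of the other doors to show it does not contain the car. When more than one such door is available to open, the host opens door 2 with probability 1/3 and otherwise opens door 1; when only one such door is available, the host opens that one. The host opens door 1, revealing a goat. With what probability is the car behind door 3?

2/5

Consider each possible location of the car in turn.
If it is behind door 1 (prior 1/3): the host opened door 1, so this case is ruled out; weight (1/3)·0 = 0.
If it is behind door 2 (prior 1/3): only door 1 is available, probability 1; weight (1/3)·1 = 1/3.
If it is behind door 3 (prior 1/3): door 2 is available but not opened, probability 2/3; weight (1/3)·(2/3) = 2/9.
The weights sum to 5/9.
So P(the car behind door 3 | the host opened door 1) = (2/9) / (5/9) = 2/5.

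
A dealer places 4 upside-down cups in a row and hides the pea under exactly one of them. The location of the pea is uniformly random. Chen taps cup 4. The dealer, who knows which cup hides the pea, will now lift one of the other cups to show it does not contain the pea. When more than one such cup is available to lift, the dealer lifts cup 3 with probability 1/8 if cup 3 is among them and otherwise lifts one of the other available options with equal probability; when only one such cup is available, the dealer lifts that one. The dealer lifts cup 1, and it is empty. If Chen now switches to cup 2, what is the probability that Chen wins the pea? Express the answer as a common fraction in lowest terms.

14/29

Condition on the true location of the pea.
If it is under cup 1 (prior 1/4): the dealer opened cup 1, so this case is ruled out; weight (1/4)·0 = 0.
If it is under cup 2 (prior 1/4): cup 3 is available but not opened, probability 7/8; weight (1/4)·(7/8) = 7/32.
If it is under cup 3 (prior 1/4): cup 3 holds the prize so is unavailable; the dealer chooses uniformly among the 2 others, probability 1/2; weight (1/4)·(1/2) = 1/8.
If it is under cup 4 (prior 1/4): cup 3 is available but not opened; cup 1 gets probability (1 − 1/8)/2 = 7/16; weight (1/4)·(7/16) = 7/64.
The weights sum to 29/64.
So P(the pea under cup 2 | the dealer opened cup 1) = (7/32) / (29/64) = 14/29.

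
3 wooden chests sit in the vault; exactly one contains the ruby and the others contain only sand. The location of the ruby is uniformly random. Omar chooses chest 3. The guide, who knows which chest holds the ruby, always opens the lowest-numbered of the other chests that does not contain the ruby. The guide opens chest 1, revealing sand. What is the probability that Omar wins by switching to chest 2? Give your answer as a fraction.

1/2

Apply Bayes' rule, conditioning on where the ruby actually is.
If it is in chest 1 (prior 1/3): the guide opened chest 1, so this case is ruled out; weight (1/3)·0 = 0.
If it is in either of chests 2 and 3 (prior 1/3 each): chest 1 is the lowest-numbered option available, probability 1; weight (1/3)·1 = 1/3 each.
The weights sum to 2/3.
So P(the ruby in chest 2 | the guide opened chest 1) = (1/3) / (2/3) = 1/2.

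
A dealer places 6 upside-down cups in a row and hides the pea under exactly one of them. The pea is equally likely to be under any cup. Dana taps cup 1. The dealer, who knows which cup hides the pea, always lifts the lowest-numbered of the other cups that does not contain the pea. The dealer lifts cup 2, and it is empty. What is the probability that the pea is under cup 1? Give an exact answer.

Apply Bayes' rule, conditioning on where the pea actually is.
If it is under any of cups 1, 3, 4, 5, and 6 (prior 1/6 each): cup 2 is the lowest-numbered option available, probability 1; weight (1/6)·1 = 1/6 each.
If it is under cup 2 (prior 1/6): the dealer opened cup 2, so this case is ruled out; weight (1/6)·0 = 0.
The weights sum to 5/6.
So P(the pea under cup 1 | the dealer opened cup 2) = (1/6) / (5/6) = 1/5.

1/5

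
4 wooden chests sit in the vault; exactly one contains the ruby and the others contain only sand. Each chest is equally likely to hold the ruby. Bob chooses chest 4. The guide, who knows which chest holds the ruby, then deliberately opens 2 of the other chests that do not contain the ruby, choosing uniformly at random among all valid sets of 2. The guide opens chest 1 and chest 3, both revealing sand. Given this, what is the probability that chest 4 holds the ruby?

Condition on the true location of the ruby.
If it is in either of chests 1 and 3 (prior 1/4 each): that chest was opened and seen not to hold the prize — ruled out; weight (1/4)·0 = 0 each.
If it is in chest 2 (prior 1/4): the guide has no choice, probability 1; weight (1/4)·1 = 1/4.
If it is in chest 4 (prior 1/4): the guide has 3 equally likely choices, so probability 1/3; weight (1/4)·(1/3) = 1/12.
The weights sum to 1/3.
So P(the ruby in chest 4 | the guide opened chest 1 and chest 3) = (1/12) / (1/3) = 1/4.

1/4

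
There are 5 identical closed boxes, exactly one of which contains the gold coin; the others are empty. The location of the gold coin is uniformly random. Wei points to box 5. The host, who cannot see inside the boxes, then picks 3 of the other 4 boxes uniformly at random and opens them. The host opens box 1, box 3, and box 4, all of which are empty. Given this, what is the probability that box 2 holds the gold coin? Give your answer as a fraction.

1/2

Apply Bayes' rule, conditioning on where the gold coin actually is.
If it is in any of boxes 1, 3, and 4 (prior 1/5 each): that box was opened and seen not to hold the prize — ruled out; weight (1/5)·0 = 0 each.
If it is in either of boxes 2 and 5 (prior 1/5 each): the host picks exactly this set with probability 1/4 regardless, and none is the prize; weight (1/5)·(1/4) = 1/20 each.
The weights sum to 1/10.
So P(the gold coin in box 2 | the host opened box 1, box 3, and box 4) = (1/20) / (1/10) = 1/2.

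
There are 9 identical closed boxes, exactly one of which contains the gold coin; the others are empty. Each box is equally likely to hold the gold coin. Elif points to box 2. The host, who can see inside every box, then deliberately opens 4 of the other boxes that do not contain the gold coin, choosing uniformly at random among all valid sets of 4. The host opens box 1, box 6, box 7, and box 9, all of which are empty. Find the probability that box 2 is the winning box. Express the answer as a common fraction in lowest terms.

1/9

Condition on the true location of the gold coin.
If it is in any of boxes 1, 6, 7, and 9 (prior 1/9 each): that box was opened and seen not to hold the prize — ruled out; weight (1/9)·0 = 0 each.
If it is in box 2 (prior 1/9): the host has 70 equally likely choices, so probability 1/70; weight (1/9)·(1/70) = 1/630.
If it is in any of boxes 3, 4, 5, and 8 (prior 1/9 each): the host has 35 equally likely choices, so probability 1/35; weight (1/9)·(1/35) = 1/315 each.
The weights sum to 1/70.
So P(the gold coin in box 2 | the host opened box 1, box 6, box 7, and box 9) = (1/630) / (1/70) = 1/9.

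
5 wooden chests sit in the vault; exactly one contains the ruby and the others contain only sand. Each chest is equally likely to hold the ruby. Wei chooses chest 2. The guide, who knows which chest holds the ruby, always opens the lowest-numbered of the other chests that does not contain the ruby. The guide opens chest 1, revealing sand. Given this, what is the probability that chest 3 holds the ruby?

1/4

Apply Bayes' rule, conditioning on where the ruby actually is.
If it is in chest 1 (prior 1/5): the guide opened chest 1, so this case is ruled out; weight (1/5)·0 = 0.
If it is in any of chests 2, 3, 4, and 5 (prior 1/5 each): chest 1 is the lowest-numbered option available, probability 1; weight (1/5)·1 = 1/5 each.
The weights sum to 4/5.
So P(the ruby in chest 3 | the guide opened chest 1) = (1/5) / (4/5) = 1/4.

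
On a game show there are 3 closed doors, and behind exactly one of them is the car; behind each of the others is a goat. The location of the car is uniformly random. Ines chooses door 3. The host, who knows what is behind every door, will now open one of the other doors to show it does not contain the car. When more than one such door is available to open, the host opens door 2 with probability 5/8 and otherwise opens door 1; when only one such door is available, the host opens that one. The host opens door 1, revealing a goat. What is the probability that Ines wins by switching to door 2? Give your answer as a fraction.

Apply Bayes' rule, conditioning on where the car actually is.
If it is behind door 1 (prior 1/3): the host opened door 1, so this case is ruled out; weight (1/3)·0 = 0.
If it is behind door 2 (prior 1/3): only door 1 is available, probability 1; weight (1/3)·1 = 1/3.
If it is behind door 3 (prior 1/3): door 2 is available but not opened, probability 3/8; weight (1/3)·(3/8) = 1/8.
The weights sum to 11/24.
So P(the car behind door 2 | the host opened door 1) = (1/3) / (11/24) = 8/11.

8/11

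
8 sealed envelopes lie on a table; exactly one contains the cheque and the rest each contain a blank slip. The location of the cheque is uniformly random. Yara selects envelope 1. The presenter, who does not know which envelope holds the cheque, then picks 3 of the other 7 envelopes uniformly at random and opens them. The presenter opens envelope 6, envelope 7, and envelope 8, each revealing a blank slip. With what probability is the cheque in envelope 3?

1/5

Apply Bayes' rule, conditioning on where the cheque actually is.
If it is in any of envelopes 1, 2, 3, 4, and 5 (prior 1/8 each): the presenter picks exactly this set with probability 1/35 regardless, and none is the prize; weight (1/8)·(1/35) = 1/280 each.
If it is in any of envelopes 6, 7, and 8 (prior 1/8 each): that envelope was opened and seen not to hold the prize — ruled out; weight (1/8)·0 = 0 each.
The weights sum to 1/56.
So P(the cheque in envelope 3 | the presenter opened envelope 6, envelope 7, and envelope 8) = (1/280) / (1/56) = 1/5.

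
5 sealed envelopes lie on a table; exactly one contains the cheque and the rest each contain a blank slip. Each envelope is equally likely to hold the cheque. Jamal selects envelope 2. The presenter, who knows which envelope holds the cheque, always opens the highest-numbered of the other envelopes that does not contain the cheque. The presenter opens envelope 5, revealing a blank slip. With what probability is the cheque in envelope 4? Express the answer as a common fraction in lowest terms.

1/4

Consider each possible location of the cheque in turn.
If it is in any of envelopes 1, 2, 3, and 4 (prior 1/5 each): envelope 5 is the highest-numbered option available, probability 1; weight (1/5)·1 = 1/5 each.
If it is in envelope 5 (prior 1/5): the presenter opened envelope 5, so this case is ruled out; weight (1/5)·0 = 0.
The weights sum to 4/5.
So P(the cheque in envelope 4 | the presenter opened envelope 5) = (1/5) / (4/5) = 1/4.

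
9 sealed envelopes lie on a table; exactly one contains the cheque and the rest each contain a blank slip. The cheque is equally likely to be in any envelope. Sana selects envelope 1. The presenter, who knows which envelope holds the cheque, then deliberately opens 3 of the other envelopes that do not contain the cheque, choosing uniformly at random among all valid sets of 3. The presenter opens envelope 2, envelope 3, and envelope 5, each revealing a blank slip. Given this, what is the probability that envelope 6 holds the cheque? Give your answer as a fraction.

8/45

Condition on the true location of the cheque.
If it is in envelope 1 (prior 1/9): the presenter has 56 equally likely choices, so probability 1/56; weight (1/9)·(1/56) = 1/504.
If it is in any of envelopes 2, 3, and 5 (prior 1/9 each): that envelope was opened and seen not to hold the prize — ruled out; weight (1/9)·0 = 0 each.
If it is in any of envelopes 4, 6, 7, 8, and 9 (prior 1/9 each): the presenter has 35 equally likely choices, so probability 1/35; weight (1/9)·(1/35) = 1/315 each.
The weights sum to 1/56.
So P(the cheque in envelope 6 | the presenter opened envelope 2, envelope 3, and envelope 5) = (1/315) / (1/56) = 8/45.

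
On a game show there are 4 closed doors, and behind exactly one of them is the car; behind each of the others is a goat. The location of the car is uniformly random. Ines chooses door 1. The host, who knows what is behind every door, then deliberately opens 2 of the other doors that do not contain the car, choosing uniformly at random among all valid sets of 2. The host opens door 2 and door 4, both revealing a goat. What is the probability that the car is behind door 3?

3/4

Apply Bayes' rule, conditioning on where the car actually is.
If it is behind door 1 (prior 1/4): the host has 3 equally likely choices, so probability 1/3; weight (1/4)·(1/3) = 1/12.
If it is behind either of doors 2 and 4 (prior 1/4 each): that door was opened and seen not to hold the prize — ruled out; weight (1/4)·0 = 0 each.
If it is behind door 3 (prior 1/4): the host has no choice, probability 1; weight (1/4)·1 = 1/4.
The weights sum to 1/3.
So P(the car behind door 3 | the host opened door 2 and door 4) = (1/4) / (1/3) = 3/4.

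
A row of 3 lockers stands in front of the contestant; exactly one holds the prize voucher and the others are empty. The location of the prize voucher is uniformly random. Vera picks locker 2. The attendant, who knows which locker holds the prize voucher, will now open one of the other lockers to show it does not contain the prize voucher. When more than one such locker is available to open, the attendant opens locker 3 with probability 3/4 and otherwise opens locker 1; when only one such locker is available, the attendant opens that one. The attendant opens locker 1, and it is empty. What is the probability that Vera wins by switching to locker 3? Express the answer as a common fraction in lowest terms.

Apply Bayes' rule, conditioning on where the prize voucher actually is.
If it is in locker 1 (prior 1/3): the attendant opened locker 1, so this case is ruled out; weight (1/3)·0 = 0.
If it is in locker 2 (prior 1/3): locker 3 is available but not opened, probability 1/4; weight (1/3)·(1/4) = 1/12.
If it is in locker 3 (prior 1/3): only locker 1 is available, probability 1; weight (1/3)·1 = 1/3.
The weights sum to 5/12.
So P(the prize voucher in locker 3 | the attendant opened locker 1) = (1/3) / (5/12) = 4/5.

4/5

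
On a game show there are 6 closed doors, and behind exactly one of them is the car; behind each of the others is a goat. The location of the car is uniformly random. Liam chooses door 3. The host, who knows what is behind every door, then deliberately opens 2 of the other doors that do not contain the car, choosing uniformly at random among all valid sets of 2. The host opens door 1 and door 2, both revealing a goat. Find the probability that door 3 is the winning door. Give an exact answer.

1/6

Consider each possible location of the car in turn.
If it is behind either of doors 1 and 2 (prior 1/6 each): that door was opened and seen not to hold the prize — ruled out; weight (1/6)·0 = 0 each.
If it is behind door 3 (prior 1/6): the host has 10 equally likely choices, so probability 1/10; weight (1/6)·(1/10) = 1/60.
If it is behind any of doors 4, 5, and 6 (prior 1/6 each): the host has 6 equally likely choices, so probability 1/6; weight (1/6)·(1/6) = 1/36 each.
The weights sum to 1/10.
So P(the car behind door 3 | the host opened door 1 and door 2) = (1/60) / (1/10) = 1/6.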